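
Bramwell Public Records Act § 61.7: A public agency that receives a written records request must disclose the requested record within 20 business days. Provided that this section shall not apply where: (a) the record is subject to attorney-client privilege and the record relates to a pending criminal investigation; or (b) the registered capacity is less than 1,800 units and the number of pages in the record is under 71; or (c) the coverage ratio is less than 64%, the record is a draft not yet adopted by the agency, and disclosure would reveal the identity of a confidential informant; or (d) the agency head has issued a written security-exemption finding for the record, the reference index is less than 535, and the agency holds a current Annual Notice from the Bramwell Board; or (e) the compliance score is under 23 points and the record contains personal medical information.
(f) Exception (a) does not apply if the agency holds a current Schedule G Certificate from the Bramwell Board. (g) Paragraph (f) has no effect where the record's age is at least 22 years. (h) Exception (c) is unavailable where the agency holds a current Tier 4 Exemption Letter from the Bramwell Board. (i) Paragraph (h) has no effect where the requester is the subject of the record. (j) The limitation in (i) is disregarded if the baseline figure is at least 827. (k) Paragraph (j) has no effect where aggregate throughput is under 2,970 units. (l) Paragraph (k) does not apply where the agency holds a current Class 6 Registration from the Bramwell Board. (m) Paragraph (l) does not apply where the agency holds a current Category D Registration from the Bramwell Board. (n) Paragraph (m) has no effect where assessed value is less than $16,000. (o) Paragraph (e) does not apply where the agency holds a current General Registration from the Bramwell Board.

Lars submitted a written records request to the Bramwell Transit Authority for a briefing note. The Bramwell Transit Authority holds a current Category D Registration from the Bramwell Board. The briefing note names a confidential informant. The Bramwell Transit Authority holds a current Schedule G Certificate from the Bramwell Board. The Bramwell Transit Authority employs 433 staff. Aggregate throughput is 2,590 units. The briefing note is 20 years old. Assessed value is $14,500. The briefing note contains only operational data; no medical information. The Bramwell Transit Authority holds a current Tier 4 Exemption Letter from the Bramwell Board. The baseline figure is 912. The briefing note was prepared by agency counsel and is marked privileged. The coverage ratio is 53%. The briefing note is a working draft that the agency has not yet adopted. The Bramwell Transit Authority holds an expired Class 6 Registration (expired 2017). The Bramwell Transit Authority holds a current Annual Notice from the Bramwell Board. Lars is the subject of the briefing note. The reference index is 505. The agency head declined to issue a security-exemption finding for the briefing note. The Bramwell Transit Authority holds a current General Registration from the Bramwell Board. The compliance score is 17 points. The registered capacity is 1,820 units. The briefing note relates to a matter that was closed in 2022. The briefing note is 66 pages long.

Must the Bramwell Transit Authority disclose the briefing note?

No — exception (c) applies; the Bramwell Transit Authority is not required to disclose the briefing note.

Exception (a) requires that the record relates to a pending criminal investigation; but the briefing note relates to a closed matter, so (a) is unavailable.
Exception (b) does not apply: the registered capacity is 1,820 units, not less than 1,800 units.
Exception (c)'s conditions are all satisfied: the coverage ratio is 53%, less than the 64% limit; the briefing note is an unadopted draft; the briefing note names a confidential informant. Applying paragraphs (h)–(n): (h) would limit (c) — a current Tier 4 Exemption Letter is held — but (i) sets (h) aside: (i) operates against (h): Lars is the subject of the briefing note. (j) would limit (i) — the baseline figure is 912, meeting the 827 threshold — but (k) sets (j) aside: (k) operates against (j): aggregate throughput is 2,590 units, under the 2,970 units limit. (l), which would lift (k), is not engaged — the Class 6 Registration is not current. (c) remains available.
Exception (d) fails — the agency head declined to issue a security-exemption finding.
Exception (e) fails — the briefing note contains only operational data.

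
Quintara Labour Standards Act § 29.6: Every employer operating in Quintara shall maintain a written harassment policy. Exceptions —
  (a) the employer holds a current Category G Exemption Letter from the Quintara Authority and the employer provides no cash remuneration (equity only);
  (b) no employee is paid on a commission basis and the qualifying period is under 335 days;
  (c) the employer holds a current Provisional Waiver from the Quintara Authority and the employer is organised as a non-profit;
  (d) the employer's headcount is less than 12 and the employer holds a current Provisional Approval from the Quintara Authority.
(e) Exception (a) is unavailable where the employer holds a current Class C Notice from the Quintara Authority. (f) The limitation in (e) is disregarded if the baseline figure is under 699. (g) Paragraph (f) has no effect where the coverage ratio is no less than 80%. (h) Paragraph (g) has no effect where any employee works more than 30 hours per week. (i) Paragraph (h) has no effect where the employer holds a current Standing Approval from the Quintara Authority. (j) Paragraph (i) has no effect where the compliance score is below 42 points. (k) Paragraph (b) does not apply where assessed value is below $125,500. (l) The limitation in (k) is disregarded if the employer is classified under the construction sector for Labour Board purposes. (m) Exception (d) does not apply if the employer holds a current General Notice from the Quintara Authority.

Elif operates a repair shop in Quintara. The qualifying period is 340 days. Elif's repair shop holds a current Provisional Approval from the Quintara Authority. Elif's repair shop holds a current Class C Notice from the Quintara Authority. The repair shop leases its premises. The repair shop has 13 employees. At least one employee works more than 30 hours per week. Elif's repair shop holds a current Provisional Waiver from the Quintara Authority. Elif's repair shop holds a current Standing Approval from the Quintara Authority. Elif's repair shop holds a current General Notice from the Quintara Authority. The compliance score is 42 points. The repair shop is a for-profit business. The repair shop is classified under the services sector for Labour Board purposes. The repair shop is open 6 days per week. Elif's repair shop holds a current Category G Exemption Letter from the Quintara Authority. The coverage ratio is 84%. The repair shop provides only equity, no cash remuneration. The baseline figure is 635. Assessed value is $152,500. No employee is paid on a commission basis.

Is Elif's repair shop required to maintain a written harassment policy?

All of (a)'s requirements are met (a current Category G Exemption Letter is held; remuneration is equity-only). However, paragraphs (e)–(j) must be considered: (e) operates against (a): a current Class C Notice is held. (f) applies (the baseline figure is 635, under the 699 limit), but yields to (g): (g) operates against (f): the coverage ratio is 84%, meeting the 80% threshold. (h) is triggered (at least one employee exceeds 30 hours/week), but is set aside by (i): (i) operates against (h): a current Standing Approval is held. (j) is inapplicable (the compliance score is 42 points, not below 42 points), so (i) stands. So (a) is unavailable.
Exception (b) requires that the qualifying period is under 335 days; but the qualifying period is 340 days, not under 335 days, so (b) is unavailable.
Exception (c) fails — the employer is for-profit.
Exception (d) does not apply: the employer's headcount is 13, not less than 12.
No exception applies. The general rule governs.

Yes — Elif's repair shop must maintain a written harassment policy.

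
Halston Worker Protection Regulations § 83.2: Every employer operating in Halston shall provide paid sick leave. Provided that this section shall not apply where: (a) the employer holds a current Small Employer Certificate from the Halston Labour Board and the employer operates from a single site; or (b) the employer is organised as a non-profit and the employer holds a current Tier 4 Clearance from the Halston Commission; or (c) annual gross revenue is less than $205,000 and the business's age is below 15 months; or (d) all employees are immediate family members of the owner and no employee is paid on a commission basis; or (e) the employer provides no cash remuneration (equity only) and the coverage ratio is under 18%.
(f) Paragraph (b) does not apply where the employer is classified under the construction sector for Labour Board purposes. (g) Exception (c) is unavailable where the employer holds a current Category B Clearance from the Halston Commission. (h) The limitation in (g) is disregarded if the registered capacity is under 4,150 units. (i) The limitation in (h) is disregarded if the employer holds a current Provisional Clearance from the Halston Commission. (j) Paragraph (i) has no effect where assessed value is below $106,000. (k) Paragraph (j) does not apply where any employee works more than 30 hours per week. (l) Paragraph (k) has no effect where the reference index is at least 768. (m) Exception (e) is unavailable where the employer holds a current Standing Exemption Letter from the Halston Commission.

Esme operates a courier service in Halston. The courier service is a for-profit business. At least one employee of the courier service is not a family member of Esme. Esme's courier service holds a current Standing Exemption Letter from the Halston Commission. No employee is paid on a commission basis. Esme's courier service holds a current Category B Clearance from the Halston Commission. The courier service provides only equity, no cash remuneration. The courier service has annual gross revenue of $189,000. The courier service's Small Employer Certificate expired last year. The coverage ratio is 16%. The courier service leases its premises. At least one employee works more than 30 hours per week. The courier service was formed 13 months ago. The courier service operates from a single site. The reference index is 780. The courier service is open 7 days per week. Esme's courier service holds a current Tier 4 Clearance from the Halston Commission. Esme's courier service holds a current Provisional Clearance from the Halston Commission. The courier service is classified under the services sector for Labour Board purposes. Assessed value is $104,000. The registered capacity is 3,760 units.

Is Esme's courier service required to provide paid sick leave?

Exception (a) requires that the employer holds a current Small Employer Certificate from the Halston Labour Board; but the Small Employer Certificate has expired, so (a) is unavailable.
Exception (b) does not apply: the employer is for-profit.
Exception (c): annual gross revenue is $189,000, less than the $205,000 limit; the business's age is 13 months, below the 15 months limit — every condition holds. Considering the limiting provisions: (g) is engaged (a current Category B Clearance is held), but is displaced by (h): (h) applies — the registered capacity is 3,760 units, under the 4,150 units limit. (i) is engaged (a current Provisional Clearance is held), but is overridden by (j): (j) operates against (i): assessed value is $104,000, below the $106,000 limit. (k) applies (at least one employee exceeds 30 hours/week), but is itself disapplied by (l): (l) operates against (k): the reference index is 780, meeting the 768 threshold. Exception (c) stands.
Exception (d) does not apply: at least one employee is not a family member.
Exception (e) is satisfied on its face — remuneration is equity-only; the coverage ratio is 16%, under the 18% limit. But applying paragraph (m): (m) operates against (e): a current Standing Exemption Letter is held. So (e) is unavailable.

No — exception (c) applies; Esme's courier service is not required to provide paid sick leave.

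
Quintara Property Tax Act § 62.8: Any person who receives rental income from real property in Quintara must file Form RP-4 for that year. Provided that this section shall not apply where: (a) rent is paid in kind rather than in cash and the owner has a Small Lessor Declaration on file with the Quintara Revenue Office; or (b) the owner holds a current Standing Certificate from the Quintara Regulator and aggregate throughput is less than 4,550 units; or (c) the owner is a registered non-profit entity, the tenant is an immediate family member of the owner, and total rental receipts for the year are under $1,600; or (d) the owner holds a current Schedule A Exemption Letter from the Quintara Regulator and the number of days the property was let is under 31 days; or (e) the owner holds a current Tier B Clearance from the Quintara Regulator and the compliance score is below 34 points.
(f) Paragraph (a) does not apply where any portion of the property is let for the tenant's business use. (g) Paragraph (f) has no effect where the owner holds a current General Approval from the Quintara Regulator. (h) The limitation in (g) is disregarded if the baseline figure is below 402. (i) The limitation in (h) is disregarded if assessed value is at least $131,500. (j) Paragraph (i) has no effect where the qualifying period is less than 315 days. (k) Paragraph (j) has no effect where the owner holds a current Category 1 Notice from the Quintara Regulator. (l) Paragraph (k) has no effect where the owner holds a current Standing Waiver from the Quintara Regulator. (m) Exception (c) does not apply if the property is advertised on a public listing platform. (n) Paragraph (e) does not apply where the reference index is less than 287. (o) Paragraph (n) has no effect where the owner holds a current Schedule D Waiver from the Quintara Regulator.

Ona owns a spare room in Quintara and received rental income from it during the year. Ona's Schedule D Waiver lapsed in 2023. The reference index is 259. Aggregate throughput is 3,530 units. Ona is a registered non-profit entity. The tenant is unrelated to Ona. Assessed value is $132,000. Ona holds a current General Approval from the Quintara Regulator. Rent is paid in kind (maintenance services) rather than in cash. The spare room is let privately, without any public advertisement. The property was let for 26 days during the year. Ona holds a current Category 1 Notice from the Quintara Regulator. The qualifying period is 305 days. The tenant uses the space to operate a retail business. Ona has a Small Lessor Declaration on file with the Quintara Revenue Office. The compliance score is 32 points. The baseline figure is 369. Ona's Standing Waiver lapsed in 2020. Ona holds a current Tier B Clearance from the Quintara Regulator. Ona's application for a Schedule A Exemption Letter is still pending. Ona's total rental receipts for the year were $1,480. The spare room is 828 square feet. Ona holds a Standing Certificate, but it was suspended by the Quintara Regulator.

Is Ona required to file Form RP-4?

No — exception (a) applies; Ona is not required to file Form RP-4.

All of (a)'s requirements are met (rent is paid in kind; a Small Lessor Declaration is on file). Considering the limiting provisions: (f) operates (the space is let for business use), but is displaced by (g): (g) operates — a current General Approval is held. (h) would limit (g) — the baseline figure is 369, below the 402 limit — but (i) sets (h) aside: (i) operates against (h): assessed value is $132,000, meeting the $131,500 threshold. (j) operates (the qualifying period is 305 days, less than the 315 days limit), but yields to (k): (k) operates against (j): a current Category 1 Notice is held. (l), which would lift (k), is not engaged — there is no Standing Waiver in force. (a) remains available.
Exception (b) requires that the owner holds a current Standing Certificate from the Quintara Regulator; but there is no Standing Certificate in force, so (b) is unavailable.
Exception (c) does not apply: the tenant is unrelated to the owner.
Exception (d) does not apply: the Schedule A Exemption Letter is not current.
Exception (e): a current Tier B Clearance is held; the compliance score is 32 points, below the 34 points limit — every condition holds. However, paragraphs (n)–(o) must be considered: (n) operates against (e): the reference index is 259, less than the 287 limit. (o) is not engaged (no current Schedule D Waiver is held), so (n) stands. (e) is therefore removed.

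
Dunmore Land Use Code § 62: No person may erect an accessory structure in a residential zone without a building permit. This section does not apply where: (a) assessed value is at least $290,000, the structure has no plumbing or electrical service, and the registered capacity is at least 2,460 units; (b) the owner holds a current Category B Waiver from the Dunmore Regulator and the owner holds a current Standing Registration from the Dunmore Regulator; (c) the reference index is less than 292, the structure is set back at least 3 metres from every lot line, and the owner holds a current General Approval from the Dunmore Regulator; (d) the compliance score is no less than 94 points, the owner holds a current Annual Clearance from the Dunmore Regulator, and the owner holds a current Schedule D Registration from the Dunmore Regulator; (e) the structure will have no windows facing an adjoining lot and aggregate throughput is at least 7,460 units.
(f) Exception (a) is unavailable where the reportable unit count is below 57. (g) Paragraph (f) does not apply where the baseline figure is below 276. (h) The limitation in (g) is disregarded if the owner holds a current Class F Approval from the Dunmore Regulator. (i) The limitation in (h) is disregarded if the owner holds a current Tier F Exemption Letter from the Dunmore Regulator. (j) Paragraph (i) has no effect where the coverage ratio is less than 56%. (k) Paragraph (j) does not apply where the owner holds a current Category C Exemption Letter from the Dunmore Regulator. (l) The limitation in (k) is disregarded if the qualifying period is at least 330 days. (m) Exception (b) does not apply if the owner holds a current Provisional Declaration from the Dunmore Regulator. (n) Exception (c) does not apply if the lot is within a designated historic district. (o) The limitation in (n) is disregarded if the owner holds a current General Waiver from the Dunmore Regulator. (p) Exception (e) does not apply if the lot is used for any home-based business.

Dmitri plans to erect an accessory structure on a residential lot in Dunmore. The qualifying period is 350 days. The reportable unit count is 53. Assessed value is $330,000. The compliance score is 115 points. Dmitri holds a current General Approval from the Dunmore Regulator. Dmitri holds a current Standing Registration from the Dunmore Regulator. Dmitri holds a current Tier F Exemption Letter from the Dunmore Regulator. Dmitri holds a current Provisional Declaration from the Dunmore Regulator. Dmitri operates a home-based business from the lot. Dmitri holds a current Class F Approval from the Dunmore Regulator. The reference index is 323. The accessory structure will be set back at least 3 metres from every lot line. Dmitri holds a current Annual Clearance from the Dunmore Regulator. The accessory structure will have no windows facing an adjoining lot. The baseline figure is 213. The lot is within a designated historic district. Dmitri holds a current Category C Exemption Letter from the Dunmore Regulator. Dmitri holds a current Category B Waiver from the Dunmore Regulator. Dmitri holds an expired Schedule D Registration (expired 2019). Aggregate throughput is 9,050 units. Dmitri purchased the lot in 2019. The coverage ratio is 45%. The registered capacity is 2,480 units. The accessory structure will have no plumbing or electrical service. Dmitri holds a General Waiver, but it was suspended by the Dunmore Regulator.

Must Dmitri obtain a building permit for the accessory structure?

Yes — Dmitri must obtain a building permit.

All of (a)'s requirements are met (assessed value is $330,000, meeting the $290,000 threshold; there is no plumbing or electrical service; the registered capacity is 2,480 units, meeting the 2,460 units threshold). But: (f) operates against (a): the reportable unit count is 53, below the 57 limit. (g) is engaged (the baseline figure is 213, below the 276 limit), but yields to (h): (h) is triggered — a current Class F Approval is held. (i) operates (a current Tier F Exemption Letter is held), but is itself disapplied by (j): (j) applies — the coverage ratio is 45%, less than the 56% limit. (k) would limit (j) — a current Category C Exemption Letter is held — but (l) sets (k) aside: (l) applies — the qualifying period is 350 days, meeting the 330 days threshold. (a) is therefore removed.
Exception (b)'s conditions are all satisfied: a current Category B Waiver is held; a current Standing Registration is held. But applying paragraph (m): (m) operates against (b): a current Provisional Declaration is held. Exception (b) does not apply.
Exception (c) fails — the reference index is 323, not less than 292.
Exception (d) fails — the Schedule D Registration is not current.
Exception (e)'s conditions are all satisfied: no windows face an adjoining lot; aggregate throughput is 9,050 units, meeting the 7,460 units threshold. Turning to paragraph (p): (p) is engaged — a home-based business operates on the lot. (e) is therefore removed.
No exception displaces § 62.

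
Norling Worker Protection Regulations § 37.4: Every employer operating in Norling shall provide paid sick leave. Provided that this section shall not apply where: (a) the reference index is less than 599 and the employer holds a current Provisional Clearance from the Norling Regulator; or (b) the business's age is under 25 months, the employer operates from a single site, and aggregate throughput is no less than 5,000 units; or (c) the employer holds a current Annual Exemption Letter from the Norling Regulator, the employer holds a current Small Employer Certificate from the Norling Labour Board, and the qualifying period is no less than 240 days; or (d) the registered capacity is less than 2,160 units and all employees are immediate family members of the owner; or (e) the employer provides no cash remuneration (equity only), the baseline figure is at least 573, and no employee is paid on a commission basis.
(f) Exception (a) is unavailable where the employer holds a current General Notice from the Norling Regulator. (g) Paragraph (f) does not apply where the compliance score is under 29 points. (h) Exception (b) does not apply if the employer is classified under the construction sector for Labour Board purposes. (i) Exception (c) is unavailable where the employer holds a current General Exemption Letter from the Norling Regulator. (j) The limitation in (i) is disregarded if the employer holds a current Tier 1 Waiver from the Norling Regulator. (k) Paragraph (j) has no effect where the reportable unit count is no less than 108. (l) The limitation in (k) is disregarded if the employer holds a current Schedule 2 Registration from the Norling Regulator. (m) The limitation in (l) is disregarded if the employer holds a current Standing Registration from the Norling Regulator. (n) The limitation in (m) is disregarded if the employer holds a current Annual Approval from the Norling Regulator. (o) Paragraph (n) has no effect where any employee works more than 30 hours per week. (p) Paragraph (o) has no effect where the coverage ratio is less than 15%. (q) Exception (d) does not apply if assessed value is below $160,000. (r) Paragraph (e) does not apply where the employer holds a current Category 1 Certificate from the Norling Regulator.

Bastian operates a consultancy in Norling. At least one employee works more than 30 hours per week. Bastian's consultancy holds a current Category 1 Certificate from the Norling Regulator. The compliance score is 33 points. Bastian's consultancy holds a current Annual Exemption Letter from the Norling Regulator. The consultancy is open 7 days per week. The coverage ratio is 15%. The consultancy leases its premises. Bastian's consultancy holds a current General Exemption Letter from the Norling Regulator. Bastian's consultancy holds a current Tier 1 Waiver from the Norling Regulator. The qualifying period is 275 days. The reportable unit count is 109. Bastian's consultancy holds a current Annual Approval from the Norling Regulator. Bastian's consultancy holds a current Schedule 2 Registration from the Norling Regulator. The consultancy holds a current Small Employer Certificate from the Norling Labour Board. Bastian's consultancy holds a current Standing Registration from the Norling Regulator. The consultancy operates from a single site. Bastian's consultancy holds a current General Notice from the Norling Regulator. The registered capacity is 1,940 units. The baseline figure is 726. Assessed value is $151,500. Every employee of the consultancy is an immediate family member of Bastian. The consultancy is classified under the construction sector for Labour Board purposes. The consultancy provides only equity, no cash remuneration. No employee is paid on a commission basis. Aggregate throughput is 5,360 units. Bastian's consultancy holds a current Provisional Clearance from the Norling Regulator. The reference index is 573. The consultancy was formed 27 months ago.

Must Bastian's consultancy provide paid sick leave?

Yes — Bastian's consultancy must provide paid sick leave.

All of (a)'s requirements are met (the reference index is 573, less than the 599 limit; a current Provisional Clearance is held). However, paragraphs (f)–(g) must be considered: (f) is engaged — a current General Notice is held. (g) does not operate here (the compliance score is 33 points, not under 29 points), so (f) stands. So (a) is unavailable.
Exception (b) does not apply: the business's age is 27 months, not under 25 months.
All of (c)'s requirements are met (a current Annual Exemption Letter is held; a current Small Employer Certificate is held; the qualifying period is 275 days, meeting the 240 days threshold). Turning to paragraphs (i)–(p): (i) applies — a current General Exemption Letter is held. (j) would limit (i) — a current Tier 1 Waiver is held — but (k) sets (j) aside: (k) operates against (j): the reportable unit count is 109, meeting the 108 threshold. (l) applies (a current Schedule 2 Registration is held), but is itself disapplied by (m): (m) applies — a current Standing Registration is held. (n) would limit (m) — a current Annual Approval is held — but (o) sets (n) aside: (o) operates — at least one employee exceeds 30 hours/week. (p) is not engaged (the coverage ratio is 15%, not less than 15%), so (o) stands. (c) is therefore removed.
Exception (d) is satisfied on its face — the registered capacity is 1,940 units, less than the 2,160 units limit; every employee is an immediate family member. Turning to paragraph (q): (q) is engaged — assessed value is $151,500, below the $160,000 limit. (d) is therefore removed.
Exception (e) is satisfied on its face — remuneration is equity-only; the baseline figure is 726, meeting the 573 threshold; no employee is paid on commission. However, paragraph (r) must be considered: (r) is engaged — a current Category 1 Certificate is held. Exception (e) does not apply.
No exception displaces § 37.4.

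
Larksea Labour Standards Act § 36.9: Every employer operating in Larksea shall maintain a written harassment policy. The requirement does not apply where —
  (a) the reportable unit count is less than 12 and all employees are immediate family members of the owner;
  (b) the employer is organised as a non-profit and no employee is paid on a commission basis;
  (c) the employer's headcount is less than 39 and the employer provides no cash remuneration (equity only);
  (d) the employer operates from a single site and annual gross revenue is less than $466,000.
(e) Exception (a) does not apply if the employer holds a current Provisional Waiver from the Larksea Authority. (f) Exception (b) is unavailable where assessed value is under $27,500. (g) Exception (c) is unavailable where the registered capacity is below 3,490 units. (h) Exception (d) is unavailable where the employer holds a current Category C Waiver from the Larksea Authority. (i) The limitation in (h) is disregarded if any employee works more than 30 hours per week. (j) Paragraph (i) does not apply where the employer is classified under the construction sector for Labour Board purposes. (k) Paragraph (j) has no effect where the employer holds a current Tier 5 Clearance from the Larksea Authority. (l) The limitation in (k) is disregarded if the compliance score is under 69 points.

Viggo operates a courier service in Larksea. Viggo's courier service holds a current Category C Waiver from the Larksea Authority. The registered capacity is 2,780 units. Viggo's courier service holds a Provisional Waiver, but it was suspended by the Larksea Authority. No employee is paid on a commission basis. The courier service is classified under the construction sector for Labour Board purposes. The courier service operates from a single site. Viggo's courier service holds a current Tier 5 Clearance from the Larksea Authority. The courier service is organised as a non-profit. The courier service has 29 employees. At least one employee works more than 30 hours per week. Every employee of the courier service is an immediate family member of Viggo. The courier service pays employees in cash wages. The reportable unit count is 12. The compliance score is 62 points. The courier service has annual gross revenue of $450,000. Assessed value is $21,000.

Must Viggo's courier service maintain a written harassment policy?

Exception (a) requires that the reportable unit count is less than 12; but the reportable unit count is 12, not less than 12, so (a) is unavailable.
All of (b)'s requirements are met (the employer is a non-profit; no employee is paid on commission). But applying paragraph (f): (f) operates — assessed value is $21,000, under the $27,500 limit. Exception (b) does not apply.
Exception (c) requires that the employer provides no cash remuneration (equity only); but employees are paid cash wages, so (c) is unavailable.
All of (d)'s requirements are met (the employer operates from a single site; annual gross revenue is $450,000, less than the $466,000 limit). However, paragraphs (h)–(l) must be considered: (h) is engaged — a current Category C Waiver is held. (i) is engaged (at least one employee exceeds 30 hours/week), but is overridden by (j): (j) operates against (i): the courier service is classified under the construction sector. (k) is triggered (a current Tier 5 Clearance is held), but is itself disapplied by (l): (l) operates against (k): the compliance score is 62 points, under the 69 points limit. (d) is therefore removed.
No exception is made out. Viggo's courier service falls within the general rule.

Yes — Viggo's courier service must maintain a written harassment policy.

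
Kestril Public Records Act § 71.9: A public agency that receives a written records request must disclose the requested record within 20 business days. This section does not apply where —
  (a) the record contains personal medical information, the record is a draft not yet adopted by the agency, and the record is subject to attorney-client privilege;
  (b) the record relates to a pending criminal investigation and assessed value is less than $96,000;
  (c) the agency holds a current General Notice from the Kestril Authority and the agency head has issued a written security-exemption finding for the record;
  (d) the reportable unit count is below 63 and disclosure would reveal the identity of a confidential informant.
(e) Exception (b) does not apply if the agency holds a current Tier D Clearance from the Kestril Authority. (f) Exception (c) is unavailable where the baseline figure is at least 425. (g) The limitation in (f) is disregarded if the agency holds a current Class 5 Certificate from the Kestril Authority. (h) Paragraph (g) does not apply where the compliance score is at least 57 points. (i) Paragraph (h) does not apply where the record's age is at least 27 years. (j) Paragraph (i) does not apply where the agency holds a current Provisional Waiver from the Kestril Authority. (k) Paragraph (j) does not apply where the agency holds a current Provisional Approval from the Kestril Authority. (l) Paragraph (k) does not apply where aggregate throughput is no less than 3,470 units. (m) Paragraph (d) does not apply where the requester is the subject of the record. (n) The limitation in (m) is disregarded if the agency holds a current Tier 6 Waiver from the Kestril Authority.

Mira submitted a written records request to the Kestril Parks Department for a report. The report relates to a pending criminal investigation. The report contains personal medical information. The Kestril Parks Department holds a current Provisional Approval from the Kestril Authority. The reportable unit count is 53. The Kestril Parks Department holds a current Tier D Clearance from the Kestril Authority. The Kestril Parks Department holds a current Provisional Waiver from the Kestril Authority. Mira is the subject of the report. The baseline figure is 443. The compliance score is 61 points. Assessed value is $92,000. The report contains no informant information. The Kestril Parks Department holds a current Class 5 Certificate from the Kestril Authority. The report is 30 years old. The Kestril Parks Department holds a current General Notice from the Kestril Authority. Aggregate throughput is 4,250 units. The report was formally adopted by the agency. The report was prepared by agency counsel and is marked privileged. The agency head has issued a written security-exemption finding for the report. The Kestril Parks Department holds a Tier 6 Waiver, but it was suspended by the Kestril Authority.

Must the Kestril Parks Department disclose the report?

Yes — the Kestril Parks Department must disclose the report.

Exception (a) does not apply: the report has been formally adopted.
Exception (b)'s conditions are all satisfied: the report relates to a pending investigation; assessed value is $92,000, less than the $96,000 limit. But applying paragraph (e): (e) operates against (b): a current Tier D Clearance is held. Exception (b) does not apply.
Exception (c)'s conditions are all satisfied: a current General Notice is held; a written security-exemption finding has been issued. But: (f) operates against (c): the baseline figure is 443, meeting the 425 threshold. (g) applies (a current Class 5 Certificate is held), but is set aside by (h): (h) operates against (g): the compliance score is 61 points, meeting the 57 points threshold. (i) would limit (h) — the record's age is 30 years, meeting the 27 years threshold — but (j) sets (i) aside: (j) operates against (i): a current Provisional Waiver is held. (k) would limit (j) — a current Provisional Approval is held — but (l) sets (k) aside: (l) is triggered — aggregate throughput is 4,250 units, meeting the 3,470 units threshold. Exception (c) does not apply.
Exception (d) fails — the report contains no informant information.
No exception is made out. the Kestril Parks Department falls within the general rule.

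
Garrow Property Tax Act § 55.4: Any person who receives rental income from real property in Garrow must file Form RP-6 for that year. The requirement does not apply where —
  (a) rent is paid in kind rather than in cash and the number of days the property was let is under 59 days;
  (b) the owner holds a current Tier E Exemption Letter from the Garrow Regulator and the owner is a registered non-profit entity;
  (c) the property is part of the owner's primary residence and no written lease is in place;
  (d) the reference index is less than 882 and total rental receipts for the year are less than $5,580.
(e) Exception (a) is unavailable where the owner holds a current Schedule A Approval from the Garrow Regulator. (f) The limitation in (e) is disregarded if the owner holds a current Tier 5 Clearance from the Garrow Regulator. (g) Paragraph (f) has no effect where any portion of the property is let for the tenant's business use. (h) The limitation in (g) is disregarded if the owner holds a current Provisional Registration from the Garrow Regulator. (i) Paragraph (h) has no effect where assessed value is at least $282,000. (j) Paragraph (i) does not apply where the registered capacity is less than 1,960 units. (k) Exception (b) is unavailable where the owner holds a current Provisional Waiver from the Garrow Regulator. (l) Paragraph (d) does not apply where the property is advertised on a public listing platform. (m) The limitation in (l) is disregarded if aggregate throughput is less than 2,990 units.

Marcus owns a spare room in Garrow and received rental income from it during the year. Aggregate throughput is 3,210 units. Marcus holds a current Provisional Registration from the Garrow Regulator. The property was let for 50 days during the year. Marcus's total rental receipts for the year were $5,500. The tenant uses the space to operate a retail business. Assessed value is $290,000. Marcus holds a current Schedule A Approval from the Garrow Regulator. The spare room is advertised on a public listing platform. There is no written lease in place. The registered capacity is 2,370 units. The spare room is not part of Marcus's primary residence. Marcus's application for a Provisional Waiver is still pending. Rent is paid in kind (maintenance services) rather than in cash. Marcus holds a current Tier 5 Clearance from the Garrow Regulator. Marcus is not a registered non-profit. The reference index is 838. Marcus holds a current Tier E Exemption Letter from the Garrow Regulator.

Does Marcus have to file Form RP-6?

Exception (a) is satisfied on its face — rent is paid in kind; the number of days the property was let is 50 days, under the 59 days limit. But: (e) operates against (a): a current Schedule A Approval is held. (f) is engaged (a current Tier 5 Clearance is held), but is itself disapplied by (g): (g) operates against (f): the space is let for business use. (h) is engaged (a current Provisional Registration is held), but is overridden by (i): (i) operates against (h): assessed value is $290,000, meeting the $282,000 threshold. (j), which would lift (i), is inapplicable — the registered capacity is 2,370 units, not less than 1,960 units. (a) is therefore removed.
Exception (b) fails — Marcus is not a registered non-profit.
Exception (c) fails — the spare room is not part of the primary residence.
Exception (d): the reference index is 838, less than the 882 limit; total rental receipts for the year are $5,500, less than the $5,580 limit — every condition holds. But: (l) is triggered — the property is publicly advertised. (m) does not operate here (aggregate throughput is 3,210 units, not less than 2,990 units), so (l) stands. Exception (d) does not apply.
None of the exceptions is available; § 55.4 applies in full.

Yes — Marcus must file Form RP-6.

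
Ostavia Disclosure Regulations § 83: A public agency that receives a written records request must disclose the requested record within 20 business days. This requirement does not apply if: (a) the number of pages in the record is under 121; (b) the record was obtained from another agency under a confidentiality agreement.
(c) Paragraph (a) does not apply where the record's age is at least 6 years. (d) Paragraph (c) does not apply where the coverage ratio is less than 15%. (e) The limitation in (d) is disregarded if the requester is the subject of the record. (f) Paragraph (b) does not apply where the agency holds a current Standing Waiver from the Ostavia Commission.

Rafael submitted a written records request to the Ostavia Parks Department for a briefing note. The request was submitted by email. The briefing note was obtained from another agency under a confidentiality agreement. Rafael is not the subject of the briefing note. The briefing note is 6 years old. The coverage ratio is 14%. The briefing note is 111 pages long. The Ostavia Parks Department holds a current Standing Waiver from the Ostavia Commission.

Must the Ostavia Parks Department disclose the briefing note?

Exception (a) is satisfied on its face — the number of pages in the record is 111, under the 121 limit. Applying paragraphs (c)–(e): (c) is triggered (the record's age is 6 years, meeting the 6 years threshold), but is itself disapplied by (d): (d) operates against (c): the coverage ratio is 14%, less than the 15% limit. (e) does not operate here (Rafael is not the subject of the briefing note), so (d) stands. (a) remains available.
Exception (b): the briefing note was obtained under a confidentiality agreement — every condition holds. However, paragraph (f) must be considered: (f) is triggered — a current Standing Waiver is held. Exception (b) does not apply.

No — exception (a) applies; the Ostavia Parks Department is not required to disclose the briefing note.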